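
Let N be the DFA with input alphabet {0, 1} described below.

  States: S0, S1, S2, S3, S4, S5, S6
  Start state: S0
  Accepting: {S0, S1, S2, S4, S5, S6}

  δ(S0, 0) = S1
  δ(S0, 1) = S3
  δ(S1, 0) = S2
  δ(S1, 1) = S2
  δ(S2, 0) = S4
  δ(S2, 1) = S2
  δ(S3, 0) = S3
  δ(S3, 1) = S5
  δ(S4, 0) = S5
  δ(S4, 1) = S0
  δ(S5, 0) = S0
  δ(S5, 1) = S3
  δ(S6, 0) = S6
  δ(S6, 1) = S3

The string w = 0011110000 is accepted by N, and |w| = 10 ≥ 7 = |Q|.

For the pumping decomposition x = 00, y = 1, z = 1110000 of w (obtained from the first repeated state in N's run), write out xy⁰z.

001110000

xy⁰z = xz = 00·1110000 = 001110000.
Reading y = 1 takes N from S2 back to S2, so after x the machine is still in S2, and z then leads to the accepting state S1. Hence 001110000 ∈ L(N).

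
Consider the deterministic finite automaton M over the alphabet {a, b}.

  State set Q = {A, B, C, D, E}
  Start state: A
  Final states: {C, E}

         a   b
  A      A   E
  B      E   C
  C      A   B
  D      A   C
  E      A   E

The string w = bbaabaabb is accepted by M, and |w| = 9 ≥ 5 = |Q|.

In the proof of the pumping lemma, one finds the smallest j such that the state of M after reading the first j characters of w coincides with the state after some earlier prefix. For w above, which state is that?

Run of M on w = b b a a b a a b b:
  step 0: A  (start)
  step 1: E  (read b: A→E)
  step 2: E  (read b: E→E)   ← first repeat (E seen earlier)
  step 3: A  (read a: E→A)
  step 4: A  (read a: A→A)
  step 5: E  (read b: A→E)
  step 6: A  (read a: E→A)
  step 7: A  (read a: A→A)
  step 8: E  (read b: A→E)
  step 9: E  (read b: E→E)

The earliest repeat is at step j = 2: M is in E, which it already visited at step i = 1.
The DFA has 5 states, so the proof of the pumping lemma guarantees a repeated state among the first 5+1 visited; the segment between the two visits is the pumpable y.

E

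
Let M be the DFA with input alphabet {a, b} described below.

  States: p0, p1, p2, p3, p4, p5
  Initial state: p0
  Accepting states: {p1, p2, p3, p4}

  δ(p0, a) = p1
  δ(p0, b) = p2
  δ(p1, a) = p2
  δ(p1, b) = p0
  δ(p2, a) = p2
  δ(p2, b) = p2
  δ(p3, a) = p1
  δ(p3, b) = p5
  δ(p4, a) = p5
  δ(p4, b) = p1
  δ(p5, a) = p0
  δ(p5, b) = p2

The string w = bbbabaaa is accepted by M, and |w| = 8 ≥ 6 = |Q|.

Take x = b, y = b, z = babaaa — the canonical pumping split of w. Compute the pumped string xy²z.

xy^2z = b·b·b·babaaa = bbbbabaaa.
Reading y = b takes M from p2 back to p2, so after x·y·y the machine is still in p2, and z then leads to the accepting state p2. Hence bbbbabaaa ∈ L(M).

bbbbabaaa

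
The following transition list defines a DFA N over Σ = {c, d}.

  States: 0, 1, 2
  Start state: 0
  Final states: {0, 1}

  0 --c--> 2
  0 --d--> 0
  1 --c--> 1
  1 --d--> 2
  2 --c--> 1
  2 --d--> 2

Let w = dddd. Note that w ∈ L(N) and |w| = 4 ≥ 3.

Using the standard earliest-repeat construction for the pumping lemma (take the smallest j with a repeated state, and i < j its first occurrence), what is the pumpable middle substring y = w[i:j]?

State sequence: 0 -d-> 0 -d-> 0 -d-> 0 -d-> 0
First repeat at step 1: 0 was already visited.

So i = 0, j = 1, giving x = w[0:0] = ε, y = w[0:1] = d, z = w[1:4] = ddd.
Check: |xy| = 1 ≤ 3 and |y| = 1 ≥ 1. Reading y takes N from 0 back to 0, so every xyⁱz is accepted.
Since N has 3 states, any run of length ≥ 3 visits 3+1 states, so by pigeonhole some state repeats within the first 3 steps — that repeat gives the pumpable loop.

d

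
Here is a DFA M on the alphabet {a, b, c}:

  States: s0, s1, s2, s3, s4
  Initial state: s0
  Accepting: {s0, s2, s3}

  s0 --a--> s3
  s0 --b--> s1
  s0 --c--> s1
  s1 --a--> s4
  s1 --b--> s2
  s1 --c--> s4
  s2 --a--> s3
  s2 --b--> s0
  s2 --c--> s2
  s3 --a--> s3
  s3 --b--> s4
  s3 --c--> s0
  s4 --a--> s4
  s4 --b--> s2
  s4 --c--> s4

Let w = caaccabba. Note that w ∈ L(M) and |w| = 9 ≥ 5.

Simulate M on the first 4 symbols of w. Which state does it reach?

State sequence: s0 -c-> s1 -a-> s4 -a-> s4 -c-> s4

After reading 4 characters, M is in state s4.
(This kind of state-tracing is the core of the pumping-lemma construction: with 5 states, pigeonhole forces a repeat within the first 5 steps.)

s4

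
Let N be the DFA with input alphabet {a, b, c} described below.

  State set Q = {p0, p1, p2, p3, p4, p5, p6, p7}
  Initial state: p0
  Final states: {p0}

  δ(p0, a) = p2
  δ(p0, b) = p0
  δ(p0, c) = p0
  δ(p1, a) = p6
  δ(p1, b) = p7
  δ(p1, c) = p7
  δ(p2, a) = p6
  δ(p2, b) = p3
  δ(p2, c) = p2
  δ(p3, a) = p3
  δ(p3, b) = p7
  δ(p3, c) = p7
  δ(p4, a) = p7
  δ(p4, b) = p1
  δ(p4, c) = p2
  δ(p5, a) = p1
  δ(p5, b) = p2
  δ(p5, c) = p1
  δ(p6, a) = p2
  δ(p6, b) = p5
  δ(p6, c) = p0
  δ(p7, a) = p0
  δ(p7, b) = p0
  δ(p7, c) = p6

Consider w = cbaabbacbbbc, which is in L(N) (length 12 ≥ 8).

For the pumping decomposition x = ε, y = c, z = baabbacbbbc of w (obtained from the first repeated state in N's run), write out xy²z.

ccbaabbacbbbc

xy^2z = ε·c·c·baabbacbbbc = ccbaabbacbbbc.
Reading y = c takes N from p0 back to p0, so after x·y·y the machine is still in p0, and z then leads to the accepting state p0. Hence ccbaabbacbbbc ∈ L(N).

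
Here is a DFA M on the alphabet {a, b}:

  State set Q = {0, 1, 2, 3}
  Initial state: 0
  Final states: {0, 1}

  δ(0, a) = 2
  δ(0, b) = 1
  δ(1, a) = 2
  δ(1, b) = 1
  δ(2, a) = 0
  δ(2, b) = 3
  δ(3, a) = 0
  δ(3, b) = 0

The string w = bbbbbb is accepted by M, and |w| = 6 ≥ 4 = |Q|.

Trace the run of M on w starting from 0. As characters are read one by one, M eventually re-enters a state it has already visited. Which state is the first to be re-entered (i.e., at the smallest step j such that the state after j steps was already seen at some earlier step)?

1

Run of M on w = b b b b b b:
  step 0: 0  (start)
  step 1: 1  (read b: 0→1)
  step 2: 1  (read b: 1→1)   ← first repeat (1 seen earlier)
  step 3: 1  (read b: 1→1)
  step 4: 1  (read b: 1→1)
  step 5: 1  (read b: 1→1)
  step 6: 1  (read b: 1→1)

The earliest repeat is at step j = 2: M is in 1, which it already visited at step i = 1.
Pumping length from the standard proof: p = 4 (the number of states). The repeated state found above gives |xy| = j ≤ 4 and |y| = j − i ≥ 1.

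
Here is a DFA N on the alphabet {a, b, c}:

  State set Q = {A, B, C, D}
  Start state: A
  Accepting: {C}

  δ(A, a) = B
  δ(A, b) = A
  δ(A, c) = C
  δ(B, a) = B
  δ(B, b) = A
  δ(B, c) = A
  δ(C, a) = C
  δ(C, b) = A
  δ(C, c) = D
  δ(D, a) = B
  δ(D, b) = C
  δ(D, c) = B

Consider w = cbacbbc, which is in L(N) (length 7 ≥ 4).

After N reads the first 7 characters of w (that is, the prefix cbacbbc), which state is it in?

State sequence: A -c-> C -b-> A -a-> B -c-> A -b-> A -b-> A -c-> C

After reading 7 characters, N is in state C.

C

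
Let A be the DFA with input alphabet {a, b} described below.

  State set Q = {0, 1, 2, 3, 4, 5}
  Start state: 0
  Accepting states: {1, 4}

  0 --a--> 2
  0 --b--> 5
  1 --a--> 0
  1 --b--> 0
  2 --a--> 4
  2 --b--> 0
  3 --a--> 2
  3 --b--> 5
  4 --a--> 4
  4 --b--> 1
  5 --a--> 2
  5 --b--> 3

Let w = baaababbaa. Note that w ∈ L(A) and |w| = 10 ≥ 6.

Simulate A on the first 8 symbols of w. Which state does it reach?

Run of A on the first 8 characters of w = b a a a b a b b:
  step 0: 0  (start)
  step 1: 5  (read b: 0→5)
  step 2: 2  (read a: 5→2)
  step 3: 4  (read a: 2→4)
  step 4: 4  (read a: 4→4)
  step 5: 1  (read b: 4→1)
  step 6: 0  (read a: 1→0)
  step 7: 5  (read b: 0→5)
  step 8: 3  (read b: 5→3)

After reading 8 characters, A is in state 3.
(This kind of state-tracing is the core of the pumping-lemma construction: with 6 states, pigeonhole forces a repeat within the first 6 steps.)

3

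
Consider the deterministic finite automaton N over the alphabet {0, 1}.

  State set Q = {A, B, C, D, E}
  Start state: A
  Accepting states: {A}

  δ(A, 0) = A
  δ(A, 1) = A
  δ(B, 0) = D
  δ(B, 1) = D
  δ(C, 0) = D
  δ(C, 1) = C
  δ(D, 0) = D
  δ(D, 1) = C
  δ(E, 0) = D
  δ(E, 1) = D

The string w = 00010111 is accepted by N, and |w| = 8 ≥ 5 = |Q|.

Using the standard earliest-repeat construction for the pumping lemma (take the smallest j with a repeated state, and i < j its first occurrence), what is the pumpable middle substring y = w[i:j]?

State sequence: A -0-> A -0-> A -0-> A -1-> A -0-> A -1-> A -1-> A -1-> A
First repeat at step 1: A was already visited.

So i = 0, j = 1, giving x = w[0:0] = ε, y = w[0:1] = 0, z = w[1:8] = 0010111.
Check: |xy| = 1 ≤ 5 and |y| = 1 ≥ 1. Reading y takes N from A back to A, so every xyⁱz is accepted.
Since N has 5 states, any run of length ≥ 5 visits 5+1 states, so by pigeonhole some state repeats within the first 5 steps — that repeat gives the pumpable loop.

0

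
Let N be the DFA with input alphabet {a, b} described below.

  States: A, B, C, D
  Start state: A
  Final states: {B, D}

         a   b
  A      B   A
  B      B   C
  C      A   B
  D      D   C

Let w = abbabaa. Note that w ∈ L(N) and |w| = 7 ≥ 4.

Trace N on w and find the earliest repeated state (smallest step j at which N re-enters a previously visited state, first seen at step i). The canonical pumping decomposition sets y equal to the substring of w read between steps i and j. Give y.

bb

State sequence: A -a-> B -b-> C -b-> B -a-> B -b-> C -a-> A -a-> B
First repeat at step 3: B was already visited.

So i = 1, j = 3, giving x = w[0:1] = a, y = w[1:3] = bb, z = w[3:7] = abaa.
Check: |xy| = 3 ≤ 4 and |y| = 2 ≥ 1. Reading y takes N from B back to B, so every xyⁱz is accepted.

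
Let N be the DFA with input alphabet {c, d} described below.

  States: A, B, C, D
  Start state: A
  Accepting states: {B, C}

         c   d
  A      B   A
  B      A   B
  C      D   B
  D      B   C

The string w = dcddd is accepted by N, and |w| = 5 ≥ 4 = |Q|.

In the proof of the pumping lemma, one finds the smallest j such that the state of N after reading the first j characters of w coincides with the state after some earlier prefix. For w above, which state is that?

State sequence: A -d-> A -c-> B -d-> B -d-> B -d-> B
First repeat at step 1: A was already visited.

The earliest repeat is at step j = 1: N is in A, which it already visited at step i = 0.
Since N has 4 states, any run of length ≥ 4 visits 4+1 states, so by pigeonhole some state repeats within the first 4 steps — that repeat gives the pumpable loop.

A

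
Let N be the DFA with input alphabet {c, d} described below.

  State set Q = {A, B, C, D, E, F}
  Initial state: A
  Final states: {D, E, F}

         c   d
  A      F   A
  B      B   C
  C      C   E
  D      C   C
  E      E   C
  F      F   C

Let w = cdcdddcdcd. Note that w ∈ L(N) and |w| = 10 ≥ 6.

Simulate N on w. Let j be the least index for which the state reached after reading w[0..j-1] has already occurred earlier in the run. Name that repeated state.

State sequence: A -c-> F -d-> C -c-> C -d-> E -d-> C -d-> E -c-> E -d-> C -c-> C -d-> E
First repeat at step 3: C was already visited.

The earliest repeat is at step j = 3: N is in C, which it already visited at step i = 2.

C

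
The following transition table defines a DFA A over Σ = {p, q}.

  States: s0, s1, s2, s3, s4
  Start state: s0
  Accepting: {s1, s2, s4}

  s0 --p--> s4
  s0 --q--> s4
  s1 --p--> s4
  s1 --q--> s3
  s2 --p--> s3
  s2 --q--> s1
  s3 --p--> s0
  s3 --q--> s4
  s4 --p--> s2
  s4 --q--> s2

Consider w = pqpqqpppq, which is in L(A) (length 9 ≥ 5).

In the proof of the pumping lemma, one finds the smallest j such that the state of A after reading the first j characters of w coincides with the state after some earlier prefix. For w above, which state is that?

Run of A on w = p q p q q p p p q:
  step 0: s0  (start)
  step 1: s4  (read p: s0→s4)
  step 2: s2  (read q: s4→s2)
  step 3: s3  (read p: s2→s3)
  step 4: s4  (read q: s3→s4)   ← first repeat (s4 seen earlier)
  step 5: s2  (read q: s4→s2)
  step 6: s3  (read p: s2→s3)
  step 7: s0  (read p: s3→s0)
  step 8: s4  (read p: s0→s4)
  step 9: s2  (read q: s4→s2)

The earliest repeat is at step j = 4: A is in s4, which it already visited at step i = 1.
Since A has 5 states, any run of length ≥ 5 visits 5+1 states, so by pigeonhole some state repeats within the first 5 steps — that repeat gives the pumpable loop.

s4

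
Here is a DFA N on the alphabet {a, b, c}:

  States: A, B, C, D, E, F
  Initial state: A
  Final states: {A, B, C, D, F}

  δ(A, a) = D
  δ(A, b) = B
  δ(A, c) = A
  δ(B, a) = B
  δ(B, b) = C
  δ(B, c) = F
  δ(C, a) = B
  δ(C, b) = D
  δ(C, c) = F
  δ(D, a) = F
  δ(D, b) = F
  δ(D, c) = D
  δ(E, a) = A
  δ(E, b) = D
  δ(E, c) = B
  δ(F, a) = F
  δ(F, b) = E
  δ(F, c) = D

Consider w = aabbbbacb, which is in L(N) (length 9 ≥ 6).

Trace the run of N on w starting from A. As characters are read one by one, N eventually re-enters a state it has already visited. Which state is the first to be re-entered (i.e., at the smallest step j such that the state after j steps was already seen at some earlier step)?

Run of N on w = a a b b b b a c b:
  step 0: A  (start)
  step 1: D  (read a: A→D)
  step 2: F  (read a: D→F)
  step 3: E  (read b: F→E)
  step 4: D  (read b: E→D)   ← first repeat (D seen earlier)
  step 5: F  (read b: D→F)
  step 6: E  (read b: F→E)
  step 7: A  (read a: E→A)
  step 8: A  (read c: A→A)
  step 9: B  (read b: A→B)

The earliest repeat is at step j = 4: N is in D, which it already visited at step i = 1.

D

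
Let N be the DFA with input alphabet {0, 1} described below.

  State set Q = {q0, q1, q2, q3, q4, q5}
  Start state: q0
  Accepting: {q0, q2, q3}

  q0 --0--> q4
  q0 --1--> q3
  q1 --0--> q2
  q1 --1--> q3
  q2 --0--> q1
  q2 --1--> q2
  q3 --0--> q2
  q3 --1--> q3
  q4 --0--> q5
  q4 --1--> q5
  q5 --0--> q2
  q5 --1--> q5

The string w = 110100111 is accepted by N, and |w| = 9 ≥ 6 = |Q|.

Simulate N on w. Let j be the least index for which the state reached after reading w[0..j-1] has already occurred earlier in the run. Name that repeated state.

q3

State sequence: q0 -1-> q3 -1-> q3 -0-> q2 -1-> q2 -0-> q1 -0-> q2 -1-> q2 -1-> q2 -1-> q2
First repeat at step 2: q3 was already visited.

The earliest repeat is at step j = 2: N is in q3, which it already visited at step i = 1.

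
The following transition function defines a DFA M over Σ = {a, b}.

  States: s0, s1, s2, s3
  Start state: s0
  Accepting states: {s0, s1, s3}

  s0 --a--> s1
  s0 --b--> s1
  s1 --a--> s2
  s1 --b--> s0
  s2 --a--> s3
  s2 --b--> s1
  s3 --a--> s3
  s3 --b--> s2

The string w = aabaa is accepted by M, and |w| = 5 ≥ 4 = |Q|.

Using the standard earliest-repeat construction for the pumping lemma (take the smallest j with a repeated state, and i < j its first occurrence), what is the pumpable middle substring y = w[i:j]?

ab

Run of M on w = a a b a a:
  step 0: s0  (start)
  step 1: s1  (read a: s0→s1)
  step 2: s2  (read a: s1→s2)
  step 3: s1  (read b: s2→s1)   ← first repeat (s1 seen earlier)
  step 4: s2  (read a: s1→s2)
  step 5: s3  (read a: s2→s3)

So i = 1, j = 3, giving x = w[0:1] = a, y = w[1:3] = ab, z = w[3:5] = aa.
Check: |xy| = 3 ≤ 4 and |y| = 2 ≥ 1. Reading y takes M from s1 back to s1, so every xyⁱz is accepted.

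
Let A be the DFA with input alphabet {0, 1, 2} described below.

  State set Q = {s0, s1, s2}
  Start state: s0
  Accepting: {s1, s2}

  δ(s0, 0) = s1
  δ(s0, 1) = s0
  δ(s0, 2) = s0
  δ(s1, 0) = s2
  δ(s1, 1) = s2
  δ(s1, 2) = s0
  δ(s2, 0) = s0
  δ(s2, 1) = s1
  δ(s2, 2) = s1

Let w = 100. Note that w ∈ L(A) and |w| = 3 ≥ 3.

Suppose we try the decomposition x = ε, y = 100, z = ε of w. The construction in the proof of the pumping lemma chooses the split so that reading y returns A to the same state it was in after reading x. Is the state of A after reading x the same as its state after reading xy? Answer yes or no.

Run of A on the first 3 characters of w = 1 0 0:
  step 0: s0  (start)
  step 1: s0  (read 1: s0→s0)
  step 2: s1  (read 0: s0→s1)
  step 3: s2  (read 0: s1→s2)

After x (step 0): s0. After xy (step 3): s2.
They differ (s0 ≠ s2), so y is not a cycle from the state after x; this split is not the one the pumping-lemma construction produces, and pumping y need not keep the string in L(A).

no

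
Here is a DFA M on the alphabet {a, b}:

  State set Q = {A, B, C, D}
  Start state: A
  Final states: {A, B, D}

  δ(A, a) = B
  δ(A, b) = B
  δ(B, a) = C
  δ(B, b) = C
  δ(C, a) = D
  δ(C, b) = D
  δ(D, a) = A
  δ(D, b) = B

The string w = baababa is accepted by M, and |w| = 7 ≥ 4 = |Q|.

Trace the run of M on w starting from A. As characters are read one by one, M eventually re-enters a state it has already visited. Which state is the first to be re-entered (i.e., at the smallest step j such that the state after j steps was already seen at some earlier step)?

B

Run of M on w = b a a b a b a:
  step 0: A  (start)
  step 1: B  (read b: A→B)
  step 2: C  (read a: B→C)
  step 3: D  (read a: C→D)
  step 4: B  (read b: D→B)   ← first repeat (B seen earlier)
  step 5: C  (read a: B→C)
  step 6: D  (read b: C→D)
  step 7: A  (read a: D→A)

The earliest repeat is at step j = 4: M is in B, which it already visited at step i = 1.
Since M has 4 states, any run of length ≥ 4 visits 4+1 states, so by pigeonhole some state repeats within the first 4 steps — that repeat gives the pumpable loop.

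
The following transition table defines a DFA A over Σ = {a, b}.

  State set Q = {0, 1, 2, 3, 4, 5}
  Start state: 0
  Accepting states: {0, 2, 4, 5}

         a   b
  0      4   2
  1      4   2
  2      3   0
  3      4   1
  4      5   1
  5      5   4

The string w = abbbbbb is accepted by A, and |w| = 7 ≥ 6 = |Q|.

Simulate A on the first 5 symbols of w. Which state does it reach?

State sequence: 0 -a-> 4 -b-> 1 -b-> 2 -b-> 0 -b-> 2

After reading 5 characters, A is in state 2.

2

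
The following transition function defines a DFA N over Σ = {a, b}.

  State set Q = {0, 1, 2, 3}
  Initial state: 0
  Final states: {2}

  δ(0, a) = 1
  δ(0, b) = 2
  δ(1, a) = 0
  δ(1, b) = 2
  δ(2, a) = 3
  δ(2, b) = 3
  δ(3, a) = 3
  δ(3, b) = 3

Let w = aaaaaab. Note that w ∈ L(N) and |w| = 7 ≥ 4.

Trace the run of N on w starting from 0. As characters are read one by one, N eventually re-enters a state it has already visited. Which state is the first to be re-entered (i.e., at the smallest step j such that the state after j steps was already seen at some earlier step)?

0

Run of N on w = a a a a a a b:
  step 0: 0  (start)
  step 1: 1  (read a: 0→1)
  step 2: 0  (read a: 1→0)   ← first repeat (0 seen earlier)
  step 3: 1  (read a: 0→1)
  step 4: 0  (read a: 1→0)
  step 5: 1  (read a: 0→1)
  step 6: 0  (read a: 1→0)
  step 7: 2  (read b: 0→2)

The earliest repeat is at step j = 2: N is in 0, which it already visited at step i = 0.
Pumping length from the standard proof: p = 4 (the number of states). The repeated state found above gives |xy| = j ≤ 4 and |y| = j − i ≥ 1.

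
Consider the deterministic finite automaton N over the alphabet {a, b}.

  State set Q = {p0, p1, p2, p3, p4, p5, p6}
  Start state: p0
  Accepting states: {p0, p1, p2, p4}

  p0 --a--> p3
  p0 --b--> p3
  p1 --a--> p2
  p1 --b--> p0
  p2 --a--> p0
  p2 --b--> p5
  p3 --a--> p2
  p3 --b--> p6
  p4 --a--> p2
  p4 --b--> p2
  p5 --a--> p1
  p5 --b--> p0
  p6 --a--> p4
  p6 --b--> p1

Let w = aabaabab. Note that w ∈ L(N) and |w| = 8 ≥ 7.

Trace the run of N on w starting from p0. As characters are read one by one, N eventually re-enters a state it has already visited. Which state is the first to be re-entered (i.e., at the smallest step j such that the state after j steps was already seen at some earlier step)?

Run of N on w = a a b a a b a b:
  step 0: p0  (start)
  step 1: p3  (read a: p0→p3)
  step 2: p2  (read a: p3→p2)
  step 3: p5  (read b: p2→p5)
  step 4: p1  (read a: p5→p1)
  step 5: p2  (read a: p1→p2)   ← first repeat (p2 seen earlier)
  step 6: p5  (read b: p2→p5)
  step 7: p1  (read a: p5→p1)
  step 8: p0  (read b: p1→p0)

The earliest repeat is at step j = 5: N is in p2, which it already visited at step i = 2.
With |Q| = 7, pigeonhole forces a state repeat no later than step 7; the substring read between the first and second visits to that state can be pumped.

p2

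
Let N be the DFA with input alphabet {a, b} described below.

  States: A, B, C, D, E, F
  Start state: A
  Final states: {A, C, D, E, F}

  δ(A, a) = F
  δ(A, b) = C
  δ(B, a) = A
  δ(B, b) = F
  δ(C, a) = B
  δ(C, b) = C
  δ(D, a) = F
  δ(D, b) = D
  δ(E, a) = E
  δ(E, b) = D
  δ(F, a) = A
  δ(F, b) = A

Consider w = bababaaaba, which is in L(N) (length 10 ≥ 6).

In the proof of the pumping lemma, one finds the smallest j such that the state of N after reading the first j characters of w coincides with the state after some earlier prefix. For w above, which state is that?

A

Run of N on w = b a b a b a a a b a:
  step 0: A  (start)
  step 1: C  (read b: A→C)
  step 2: B  (read a: C→B)
  step 3: F  (read b: B→F)
  step 4: A  (read a: F→A)   ← first repeat (A seen earlier)
  step 5: C  (read b: A→C)
  step 6: B  (read a: C→B)
  step 7: A  (read a: B→A)
  step 8: F  (read a: A→F)
  step 9: A  (read b: F→A)
  step 10: F  (read a: A→F)

The earliest repeat is at step j = 4: N is in A, which it already visited at step i = 0.
Pumping length from the standard proof: p = 6 (the number of states). The repeated state found above gives |xy| = j ≤ 6 and |y| = j − i ≥ 1.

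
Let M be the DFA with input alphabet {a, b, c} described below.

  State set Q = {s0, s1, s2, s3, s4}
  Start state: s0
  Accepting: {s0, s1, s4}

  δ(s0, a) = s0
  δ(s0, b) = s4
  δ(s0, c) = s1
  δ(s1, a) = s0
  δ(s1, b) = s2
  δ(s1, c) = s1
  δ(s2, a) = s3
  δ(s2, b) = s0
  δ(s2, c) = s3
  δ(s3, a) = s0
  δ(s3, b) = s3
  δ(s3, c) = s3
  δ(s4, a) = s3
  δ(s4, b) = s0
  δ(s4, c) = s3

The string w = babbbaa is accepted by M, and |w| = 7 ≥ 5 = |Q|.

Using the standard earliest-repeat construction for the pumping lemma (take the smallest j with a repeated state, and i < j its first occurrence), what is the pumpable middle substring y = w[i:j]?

State sequence: s0 -b-> s4 -a-> s3 -b-> s3 -b-> s3 -b-> s3 -a-> s0 -a-> s0
First repeat at step 3: s3 was already visited.

So i = 2, j = 3, giving x = w[0:2] = ba, y = w[2:3] = b, z = w[3:7] = bbaa.
Check: |xy| = 3 ≤ 5 and |y| = 1 ≥ 1. Reading y takes M from s3 back to s3, so every xyⁱz is accepted.
Since M has 5 states, any run of length ≥ 5 visits 5+1 states, so by pigeonhole some state repeats within the first 5 steps — that repeat gives the pumpable loop.

b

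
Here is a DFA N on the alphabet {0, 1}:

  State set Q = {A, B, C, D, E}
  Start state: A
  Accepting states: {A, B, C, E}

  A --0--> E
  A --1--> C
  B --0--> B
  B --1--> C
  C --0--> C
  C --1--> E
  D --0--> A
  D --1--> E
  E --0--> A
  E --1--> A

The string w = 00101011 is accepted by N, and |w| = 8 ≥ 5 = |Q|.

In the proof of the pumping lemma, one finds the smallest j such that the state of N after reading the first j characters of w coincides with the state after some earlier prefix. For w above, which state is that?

State sequence: A -0-> E -0-> A -1-> C -0-> C -1-> E -0-> A -1-> C -1-> E
First repeat at step 2: A was already visited.

The earliest repeat is at step j = 2: N is in A, which it already visited at step i = 0.

A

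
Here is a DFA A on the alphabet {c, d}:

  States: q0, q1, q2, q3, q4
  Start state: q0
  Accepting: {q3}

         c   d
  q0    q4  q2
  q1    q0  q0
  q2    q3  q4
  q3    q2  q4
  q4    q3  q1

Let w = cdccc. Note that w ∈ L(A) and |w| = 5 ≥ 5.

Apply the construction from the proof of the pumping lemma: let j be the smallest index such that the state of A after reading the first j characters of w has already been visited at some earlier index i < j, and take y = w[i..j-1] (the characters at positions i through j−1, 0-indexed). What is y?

cdc

Run of A on w = c d c c c:
  step 0: q0  (start)
  step 1: q4  (read c: q0→q4)
  step 2: q1  (read d: q4→q1)
  step 3: q0  (read c: q1→q0)   ← first repeat (q0 seen earlier)
  step 4: q4  (read c: q0→q4)
  step 5: q3  (read c: q4→q3)

So i = 0, j = 3, giving x = w[0:0] = ε, y = w[0:3] = cdc, z = w[3:5] = cc.
Check: |xy| = 3 ≤ 5 and |y| = 3 ≥ 1. Reading y takes A from q0 back to q0, so every xyⁱz is accepted.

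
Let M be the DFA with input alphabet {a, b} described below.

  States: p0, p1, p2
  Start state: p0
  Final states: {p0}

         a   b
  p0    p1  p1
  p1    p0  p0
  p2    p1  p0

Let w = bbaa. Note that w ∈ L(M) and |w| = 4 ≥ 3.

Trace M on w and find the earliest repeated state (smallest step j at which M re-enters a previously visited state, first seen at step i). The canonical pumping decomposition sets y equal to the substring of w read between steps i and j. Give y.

bb

State sequence: p0 -b-> p1 -b-> p0 -a-> p1 -a-> p0
First repeat at step 2: p0 was already visited.

So i = 0, j = 2, giving x = w[0:0] = ε, y = w[0:2] = bb, z = w[2:4] = aa.
Check: |xy| = 2 ≤ 3 and |y| = 2 ≥ 1. Reading y takes M from p0 back to p0, so every xyⁱz is accepted.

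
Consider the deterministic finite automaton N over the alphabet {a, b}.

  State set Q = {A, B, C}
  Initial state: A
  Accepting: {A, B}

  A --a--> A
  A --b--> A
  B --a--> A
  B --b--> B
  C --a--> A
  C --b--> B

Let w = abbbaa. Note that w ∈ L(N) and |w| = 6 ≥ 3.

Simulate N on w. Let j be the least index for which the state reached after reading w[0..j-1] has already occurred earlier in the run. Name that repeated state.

A

State sequence: A -a-> A -b-> A -b-> A -b-> A -a-> A -a-> A
First repeat at step 1: A was already visited.

The earliest repeat is at step j = 1: N is in A, which it already visited at step i = 0.
Since N has 3 states, any run of length ≥ 3 visits 3+1 states, so by pigeonhole some state repeats within the first 3 steps — that repeat gives the pumpable loop.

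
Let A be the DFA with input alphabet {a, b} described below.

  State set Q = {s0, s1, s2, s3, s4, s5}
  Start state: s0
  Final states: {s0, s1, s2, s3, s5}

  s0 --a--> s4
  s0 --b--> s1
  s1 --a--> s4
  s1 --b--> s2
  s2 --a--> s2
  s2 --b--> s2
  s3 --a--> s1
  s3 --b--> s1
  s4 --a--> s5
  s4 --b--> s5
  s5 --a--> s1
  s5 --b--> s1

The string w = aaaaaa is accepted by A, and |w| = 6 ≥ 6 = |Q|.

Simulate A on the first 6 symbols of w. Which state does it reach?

s1

State sequence: s0 -a-> s4 -a-> s5 -a-> s1 -a-> s4 -a-> s5 -a-> s1

After reading 6 characters, A is in state s1.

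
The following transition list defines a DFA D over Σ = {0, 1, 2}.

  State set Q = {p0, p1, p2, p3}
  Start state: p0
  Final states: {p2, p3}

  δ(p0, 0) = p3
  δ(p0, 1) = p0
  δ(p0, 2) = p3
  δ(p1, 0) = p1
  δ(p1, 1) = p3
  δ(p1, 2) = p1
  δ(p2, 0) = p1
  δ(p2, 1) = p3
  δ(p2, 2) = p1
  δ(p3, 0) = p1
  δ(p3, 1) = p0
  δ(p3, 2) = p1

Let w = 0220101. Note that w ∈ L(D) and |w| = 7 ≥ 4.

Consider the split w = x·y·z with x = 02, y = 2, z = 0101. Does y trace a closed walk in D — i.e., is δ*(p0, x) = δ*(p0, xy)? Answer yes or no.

yes

State sequence: p0 -0-> p3 -2-> p1 -2-> p1

After x (step 2): p1. After xy (step 3): p1.
They match, so y = 2 drives D around a cycle from p1 back to itself; pumping y any number of times keeps D in p1 before reading z, and xyⁱz ∈ L(D) for every i ≥ 0.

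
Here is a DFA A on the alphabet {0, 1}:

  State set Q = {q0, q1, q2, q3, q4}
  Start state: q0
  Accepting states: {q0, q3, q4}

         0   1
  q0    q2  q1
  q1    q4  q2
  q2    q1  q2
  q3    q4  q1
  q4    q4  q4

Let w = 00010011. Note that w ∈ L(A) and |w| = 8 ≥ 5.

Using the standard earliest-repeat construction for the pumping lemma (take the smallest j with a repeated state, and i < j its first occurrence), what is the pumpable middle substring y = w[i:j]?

State sequence: q0 -0-> q2 -0-> q1 -0-> q4 -1-> q4 -0-> q4 -0-> q4 -1-> q4 -1-> q4
First repeat at step 4: q4 was already visited.

So i = 3, j = 4, giving x = w[0:3] = 000, y = w[3:4] = 1, z = w[4:8] = 0011.
Check: |xy| = 4 ≤ 5 and |y| = 1 ≥ 1. Reading y takes A from q4 back to q4, so every xyⁱz is accepted.

1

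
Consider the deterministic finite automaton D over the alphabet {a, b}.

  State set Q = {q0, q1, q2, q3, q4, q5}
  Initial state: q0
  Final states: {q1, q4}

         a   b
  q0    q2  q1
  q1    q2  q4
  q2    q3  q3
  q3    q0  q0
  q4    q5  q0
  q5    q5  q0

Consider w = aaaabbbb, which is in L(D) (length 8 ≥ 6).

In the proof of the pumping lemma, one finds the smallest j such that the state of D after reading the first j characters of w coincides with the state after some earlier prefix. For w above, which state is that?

State sequence: q0 -a-> q2 -a-> q3 -a-> q0 -a-> q2 -b-> q3 -b-> q0 -b-> q1 -b-> q4
First repeat at step 3: q0 was already visited.

The earliest repeat is at step j = 3: D is in q0, which it already visited at step i = 0.
With |Q| = 6, pigeonhole forces a state repeat no later than step 6; the substring read between the first and second visits to that state can be pumped.

q0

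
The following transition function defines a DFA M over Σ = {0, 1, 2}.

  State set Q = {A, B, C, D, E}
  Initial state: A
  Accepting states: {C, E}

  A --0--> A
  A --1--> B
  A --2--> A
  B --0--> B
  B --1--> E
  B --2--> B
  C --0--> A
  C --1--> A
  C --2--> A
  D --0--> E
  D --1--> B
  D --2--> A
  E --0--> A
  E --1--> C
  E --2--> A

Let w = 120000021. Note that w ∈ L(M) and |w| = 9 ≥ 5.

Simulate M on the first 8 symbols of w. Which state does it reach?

B

State sequence: A -1-> B -2-> B -0-> B -0-> B -0-> B -0-> B -0-> B -2-> B

After reading 8 characters, M is in state B.
(This kind of state-tracing is the core of the pumping-lemma construction: with 5 states, pigeonhole forces a repeat within the first 5 steps.)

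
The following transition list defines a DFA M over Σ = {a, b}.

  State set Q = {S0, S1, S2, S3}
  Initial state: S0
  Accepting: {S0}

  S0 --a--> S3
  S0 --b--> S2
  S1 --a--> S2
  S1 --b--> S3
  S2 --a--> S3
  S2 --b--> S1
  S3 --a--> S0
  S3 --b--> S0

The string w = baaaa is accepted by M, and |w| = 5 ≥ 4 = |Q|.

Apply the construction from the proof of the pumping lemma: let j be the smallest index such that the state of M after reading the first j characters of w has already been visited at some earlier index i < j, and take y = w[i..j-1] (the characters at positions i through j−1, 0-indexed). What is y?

State sequence: S0 -b-> S2 -a-> S3 -a-> S0 -a-> S3 -a-> S0
First repeat at step 3: S0 was already visited.

So i = 0, j = 3, giving x = w[0:0] = ε, y = w[0:3] = baa, z = w[3:5] = aa.
Check: |xy| = 3 ≤ 4 and |y| = 3 ≥ 1. Reading y takes M from S0 back to S0, so every xyⁱz is accepted.
With |Q| = 4, pigeonhole forces a state repeat no later than step 4; the substring read between the first and second visits to that state can be pumped.

baa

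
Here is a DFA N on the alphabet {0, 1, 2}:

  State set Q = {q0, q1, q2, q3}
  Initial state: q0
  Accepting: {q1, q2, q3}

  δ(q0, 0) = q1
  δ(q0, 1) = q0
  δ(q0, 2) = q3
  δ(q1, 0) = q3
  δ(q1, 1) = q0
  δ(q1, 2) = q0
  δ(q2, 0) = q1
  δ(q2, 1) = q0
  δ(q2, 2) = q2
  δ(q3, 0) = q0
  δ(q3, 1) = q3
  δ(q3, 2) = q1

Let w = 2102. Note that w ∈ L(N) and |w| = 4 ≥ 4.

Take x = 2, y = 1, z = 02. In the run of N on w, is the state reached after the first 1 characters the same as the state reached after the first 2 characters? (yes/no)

yes

Run of N on the first 2 characters of w = 2 1:
  step 0: q0  (start)
  step 1: q3  (read 2: q0→q3)
  step 2: q3  (read 1: q3→q3)

After x (step 1): q3. After xy (step 2): q3.
They match, so y = 1 drives N around a cycle from q3 back to itself; pumping y any number of times keeps N in q3 before reading z, and xyⁱz ∈ L(N) for every i ≥ 0.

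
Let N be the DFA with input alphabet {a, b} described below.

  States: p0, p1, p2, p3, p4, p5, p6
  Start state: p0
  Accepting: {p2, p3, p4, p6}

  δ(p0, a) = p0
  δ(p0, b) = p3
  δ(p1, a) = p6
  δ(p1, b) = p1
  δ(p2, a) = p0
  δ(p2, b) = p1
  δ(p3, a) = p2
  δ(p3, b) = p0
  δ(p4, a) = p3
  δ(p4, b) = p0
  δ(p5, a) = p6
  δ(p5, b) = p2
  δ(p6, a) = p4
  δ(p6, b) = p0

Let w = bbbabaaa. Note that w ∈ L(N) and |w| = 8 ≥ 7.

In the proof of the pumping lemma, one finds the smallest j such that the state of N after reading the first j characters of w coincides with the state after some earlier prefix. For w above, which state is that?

Run of N on w = b b b a b a a a:
  step 0: p0  (start)
  step 1: p3  (read b: p0→p3)
  step 2: p0  (read b: p3→p0)   ← first repeat (p0 seen earlier)
  step 3: p3  (read b: p0→p3)
  step 4: p2  (read a: p3→p2)
  step 5: p1  (read b: p2→p1)
  step 6: p6  (read a: p1→p6)
  step 7: p4  (read a: p6→p4)
  step 8: p3  (read a: p4→p3)

The earliest repeat is at step j = 2: N is in p0, which it already visited at step i = 0.
The DFA has 7 states, so the proof of the pumping lemma guarantees a repeated state among the first 7+1 visited; the segment between the two visits is the pumpable y.

p0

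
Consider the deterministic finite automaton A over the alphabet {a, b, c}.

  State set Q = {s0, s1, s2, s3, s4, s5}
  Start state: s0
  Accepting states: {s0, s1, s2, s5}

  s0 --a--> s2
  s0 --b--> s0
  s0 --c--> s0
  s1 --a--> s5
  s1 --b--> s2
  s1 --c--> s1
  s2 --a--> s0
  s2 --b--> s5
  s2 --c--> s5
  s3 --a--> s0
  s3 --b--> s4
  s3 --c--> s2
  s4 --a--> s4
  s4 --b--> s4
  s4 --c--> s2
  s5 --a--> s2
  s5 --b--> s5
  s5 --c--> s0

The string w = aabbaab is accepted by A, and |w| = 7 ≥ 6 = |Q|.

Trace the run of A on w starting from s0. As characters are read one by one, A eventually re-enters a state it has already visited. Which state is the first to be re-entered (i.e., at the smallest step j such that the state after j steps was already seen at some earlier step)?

Run of A on w = a a b b a a b:
  step 0: s0  (start)
  step 1: s2  (read a: s0→s2)
  step 2: s0  (read a: s2→s0)   ← first repeat (s0 seen earlier)
  step 3: s0  (read b: s0→s0)
  step 4: s0  (read b: s0→s0)
  step 5: s2  (read a: s0→s2)
  step 6: s0  (read a: s2→s0)
  step 7: s0  (read b: s0→s0)

The earliest repeat is at step j = 2: A is in s0, which it already visited at step i = 0.
Pumping length from the standard proof: p = 6 (the number of states). The repeated state found above gives |xy| = j ≤ 6 and |y| = j − i ≥ 1.

s0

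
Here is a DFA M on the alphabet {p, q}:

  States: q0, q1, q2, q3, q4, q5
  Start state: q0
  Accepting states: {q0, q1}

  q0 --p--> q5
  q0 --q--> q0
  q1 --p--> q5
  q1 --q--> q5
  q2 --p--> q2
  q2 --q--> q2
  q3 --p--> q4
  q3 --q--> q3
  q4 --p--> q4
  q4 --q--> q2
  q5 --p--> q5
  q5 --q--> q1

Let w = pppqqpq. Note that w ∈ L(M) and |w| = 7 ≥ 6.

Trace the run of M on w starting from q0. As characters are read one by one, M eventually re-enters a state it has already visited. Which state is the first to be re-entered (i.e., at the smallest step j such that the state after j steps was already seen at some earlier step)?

State sequence: q0 -p-> q5 -p-> q5 -p-> q5 -q-> q1 -q-> q5 -p-> q5 -q-> q1
First repeat at step 2: q5 was already visited.

The earliest repeat is at step j = 2: M is in q5, which it already visited at step i = 1.

q5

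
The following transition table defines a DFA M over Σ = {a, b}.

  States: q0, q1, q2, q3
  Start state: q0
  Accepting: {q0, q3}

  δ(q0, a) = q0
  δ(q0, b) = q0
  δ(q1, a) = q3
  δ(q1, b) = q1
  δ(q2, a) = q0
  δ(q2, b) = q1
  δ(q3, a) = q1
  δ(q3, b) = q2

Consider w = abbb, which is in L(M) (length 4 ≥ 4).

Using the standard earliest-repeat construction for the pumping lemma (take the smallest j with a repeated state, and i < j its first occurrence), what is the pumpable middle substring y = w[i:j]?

State sequence: q0 -a-> q0 -b-> q0 -b-> q0 -b-> q0
First repeat at step 1: q0 was already visited.

So i = 0, j = 1, giving x = w[0:0] = ε, y = w[0:1] = a, z = w[1:4] = bbb.
Check: |xy| = 1 ≤ 4 and |y| = 1 ≥ 1. Reading y takes M from q0 back to q0, so every xyⁱz is accepted.
Pumping length from the standard proof: p = 4 (the number of states). The repeated state found above gives |xy| = j ≤ 4 and |y| = j − i ≥ 1.

a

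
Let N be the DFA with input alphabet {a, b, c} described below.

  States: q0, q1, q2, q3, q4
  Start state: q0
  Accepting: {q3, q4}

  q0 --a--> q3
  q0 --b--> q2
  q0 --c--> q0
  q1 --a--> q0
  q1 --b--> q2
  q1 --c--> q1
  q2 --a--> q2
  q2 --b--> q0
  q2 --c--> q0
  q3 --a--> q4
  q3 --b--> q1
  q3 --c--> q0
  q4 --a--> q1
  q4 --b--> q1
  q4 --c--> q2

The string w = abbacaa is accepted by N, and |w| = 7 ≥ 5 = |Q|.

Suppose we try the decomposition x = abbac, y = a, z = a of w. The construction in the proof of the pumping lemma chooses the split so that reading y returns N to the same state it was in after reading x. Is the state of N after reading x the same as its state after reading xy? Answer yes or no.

State sequence: q0 -a-> q3 -b-> q1 -b-> q2 -a-> q2 -c-> q0 -a-> q3

After x (step 5): q0. After xy (step 6): q3.
They differ (q0 ≠ q3), so y is not a cycle from the state after x; this split is not the one the pumping-lemma construction produces, and pumping y need not keep the string in L(N).

no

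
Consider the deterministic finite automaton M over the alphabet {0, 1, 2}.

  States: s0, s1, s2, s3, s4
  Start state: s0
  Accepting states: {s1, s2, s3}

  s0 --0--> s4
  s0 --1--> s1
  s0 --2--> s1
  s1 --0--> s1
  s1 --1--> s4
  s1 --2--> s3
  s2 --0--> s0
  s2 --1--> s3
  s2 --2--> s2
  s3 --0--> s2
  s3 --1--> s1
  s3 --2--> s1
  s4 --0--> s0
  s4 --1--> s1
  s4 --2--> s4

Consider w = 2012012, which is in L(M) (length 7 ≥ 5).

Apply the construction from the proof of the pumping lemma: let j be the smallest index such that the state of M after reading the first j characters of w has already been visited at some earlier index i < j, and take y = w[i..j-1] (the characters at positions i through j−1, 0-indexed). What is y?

0

State sequence: s0 -2-> s1 -0-> s1 -1-> s4 -2-> s4 -0-> s0 -1-> s1 -2-> s3
First repeat at step 2: s1 was already visited.

So i = 1, j = 2, giving x = w[0:1] = 2, y = w[1:2] = 0, z = w[2:7] = 12012.
Check: |xy| = 2 ≤ 5 and |y| = 1 ≥ 1. Reading y takes M from s1 back to s1, so every xyⁱz is accepted.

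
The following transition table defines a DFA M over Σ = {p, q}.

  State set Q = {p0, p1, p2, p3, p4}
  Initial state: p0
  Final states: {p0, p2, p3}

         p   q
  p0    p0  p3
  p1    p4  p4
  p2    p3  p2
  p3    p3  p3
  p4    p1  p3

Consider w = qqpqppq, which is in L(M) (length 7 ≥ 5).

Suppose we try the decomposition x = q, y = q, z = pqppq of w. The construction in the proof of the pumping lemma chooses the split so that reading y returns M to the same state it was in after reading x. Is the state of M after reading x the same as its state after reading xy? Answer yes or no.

yes

State sequence: p0 -q-> p3 -q-> p3

After x (step 1): p3. After xy (step 2): p3.
They match, so y = q drives M around a cycle from p3 back to itself; pumping y any number of times keeps M in p3 before reading z, and xyⁱz ∈ L(M) for every i ≥ 0.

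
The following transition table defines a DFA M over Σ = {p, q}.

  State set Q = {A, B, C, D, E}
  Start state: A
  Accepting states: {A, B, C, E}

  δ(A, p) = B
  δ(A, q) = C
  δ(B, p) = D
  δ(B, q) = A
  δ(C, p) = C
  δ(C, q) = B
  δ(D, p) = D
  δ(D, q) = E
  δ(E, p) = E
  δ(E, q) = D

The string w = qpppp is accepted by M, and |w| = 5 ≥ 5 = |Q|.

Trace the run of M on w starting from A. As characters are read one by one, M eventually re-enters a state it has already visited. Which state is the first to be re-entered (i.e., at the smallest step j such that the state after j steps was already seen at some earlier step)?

Run of M on w = q p p p p:
  step 0: A  (start)
  step 1: C  (read q: A→C)
  step 2: C  (read p: C→C)   ← first repeat (C seen earlier)
  step 3: C  (read p: C→C)
  step 4: C  (read p: C→C)
  step 5: C  (read p: C→C)

The earliest repeat is at step j = 2: M is in C, which it already visited at step i = 1.

C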